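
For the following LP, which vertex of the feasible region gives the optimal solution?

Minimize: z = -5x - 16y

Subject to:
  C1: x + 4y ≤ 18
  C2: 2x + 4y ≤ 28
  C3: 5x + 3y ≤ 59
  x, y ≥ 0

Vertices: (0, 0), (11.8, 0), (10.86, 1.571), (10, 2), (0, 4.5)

Evaluate the objective at each vertex of the feasible region:
  z(0, 0) = 0
  z(11.8, 0) = -59
  z(10.86, 1.571) = -79.43
  z(10, 2) = -82  ←
  z(0, 4.5) = -72
The minimum is at x = 10, y = 2.

(10, 2)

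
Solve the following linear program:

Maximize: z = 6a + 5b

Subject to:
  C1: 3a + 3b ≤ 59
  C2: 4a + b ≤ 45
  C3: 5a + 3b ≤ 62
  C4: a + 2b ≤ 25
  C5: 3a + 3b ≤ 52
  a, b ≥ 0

Evaluate the objective at each vertex of the feasible region:
  z(0, 0) = 0
  z(11.25, 0) = 67.5
  z(10.43, 3.286) = 79
  z(7, 9) = 87  ←
  z(0, 12.5) = 62.5
The maximum is at a = 7, b = 9.

a = 7, b = 9, z = 87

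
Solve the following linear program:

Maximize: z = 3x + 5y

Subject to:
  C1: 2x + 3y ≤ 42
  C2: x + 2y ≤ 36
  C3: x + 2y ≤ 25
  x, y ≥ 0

Evaluate the objective at each vertex of the feasible region:
  z(0, 0) = 0
  z(21, 0) = 63
  z(9, 8) = 67  ←
  z(0, 12.5) = 62.5
The maximum is at x = 9, y = 8.

x = 9, y = 8, z = 67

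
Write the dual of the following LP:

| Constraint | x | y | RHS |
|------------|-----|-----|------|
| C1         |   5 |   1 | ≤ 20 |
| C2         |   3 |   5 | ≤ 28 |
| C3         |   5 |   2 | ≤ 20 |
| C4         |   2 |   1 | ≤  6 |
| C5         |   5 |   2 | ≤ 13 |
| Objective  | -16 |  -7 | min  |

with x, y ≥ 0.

Primal min cᵀx s.t. Ax ≤ b, x ≥ 0  →  Dual max −bᵀy s.t. Aᵀy ≥ −c, y ≥ 0.

Maximize: z = -20y1 - 28y2 - 20y3 - 6y4 - 13y5

Subject to:
  5y1 + 3y2 + 5y3 + 2y4 + 5y5 ≥ 16
  y1 + 5y2 + 2y3 + y4 + 2y5 ≥ 7
  y1, y2, y3, y4, y5 ≥ 0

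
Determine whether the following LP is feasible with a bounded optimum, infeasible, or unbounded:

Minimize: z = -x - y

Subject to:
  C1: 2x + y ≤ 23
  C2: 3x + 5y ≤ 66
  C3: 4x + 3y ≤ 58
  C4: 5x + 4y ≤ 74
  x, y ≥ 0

Feasible with a bounded optimal solution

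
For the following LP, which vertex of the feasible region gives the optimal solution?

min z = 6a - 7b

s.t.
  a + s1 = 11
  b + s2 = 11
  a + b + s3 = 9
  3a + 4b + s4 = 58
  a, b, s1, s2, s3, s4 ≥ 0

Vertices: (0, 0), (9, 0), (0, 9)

Evaluate the objective at each vertex of the feasible region:
  z(0, 0) = 0
  z(9, 0) = 54
  z(0, 9) = -63  ←
The minimum is at a = 0, b = 9.

(0, 9)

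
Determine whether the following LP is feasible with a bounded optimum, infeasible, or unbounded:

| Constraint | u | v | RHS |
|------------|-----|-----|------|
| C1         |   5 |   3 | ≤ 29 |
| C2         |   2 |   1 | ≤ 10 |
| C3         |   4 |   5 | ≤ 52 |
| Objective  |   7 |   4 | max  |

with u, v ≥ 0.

Feasible with a bounded optimal solution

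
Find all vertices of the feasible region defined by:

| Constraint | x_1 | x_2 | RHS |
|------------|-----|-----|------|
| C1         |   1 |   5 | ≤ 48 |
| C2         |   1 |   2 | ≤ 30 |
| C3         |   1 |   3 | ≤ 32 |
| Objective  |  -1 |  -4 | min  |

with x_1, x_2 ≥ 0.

(0, 0), (30, 0), (26, 2), (8, 8), (0, 9.6)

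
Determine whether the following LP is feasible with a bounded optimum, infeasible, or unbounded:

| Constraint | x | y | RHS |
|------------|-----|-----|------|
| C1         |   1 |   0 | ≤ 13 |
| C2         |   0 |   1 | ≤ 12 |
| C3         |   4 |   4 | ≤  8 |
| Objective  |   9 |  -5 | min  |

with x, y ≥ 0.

Feasible with a bounded optimal solution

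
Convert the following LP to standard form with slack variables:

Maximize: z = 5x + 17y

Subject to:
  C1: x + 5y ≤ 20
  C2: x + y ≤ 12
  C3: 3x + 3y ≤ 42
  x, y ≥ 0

max z = 5x + 17y

s.t.
  x + 5y + s1 = 20
  x + y + s2 = 12
  3x + 3y + s3 = 42
  x, y, s1, s2, s3 ≥ 0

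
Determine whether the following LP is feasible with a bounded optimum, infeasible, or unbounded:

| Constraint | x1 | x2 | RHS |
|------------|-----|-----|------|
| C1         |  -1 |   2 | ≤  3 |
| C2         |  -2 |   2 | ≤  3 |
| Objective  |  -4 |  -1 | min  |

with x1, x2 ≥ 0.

Unbounded (objective can decrease without bound)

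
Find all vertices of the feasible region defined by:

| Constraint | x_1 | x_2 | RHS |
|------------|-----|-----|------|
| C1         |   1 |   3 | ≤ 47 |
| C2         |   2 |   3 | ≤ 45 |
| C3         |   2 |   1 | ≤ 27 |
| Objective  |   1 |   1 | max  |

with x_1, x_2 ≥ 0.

(0, 0), (13.5, 0), (9, 9), (0, 15)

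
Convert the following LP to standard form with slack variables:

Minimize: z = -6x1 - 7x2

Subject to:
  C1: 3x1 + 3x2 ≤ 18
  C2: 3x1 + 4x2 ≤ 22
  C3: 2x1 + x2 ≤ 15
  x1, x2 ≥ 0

min z = -6x1 - 7x2

s.t.
  3x1 + 3x2 + s1 = 18
  3x1 + 4x2 + s2 = 22
  2x1 + x2 + s3 = 15
  x1, x2, s1, s2, s3 ≥ 0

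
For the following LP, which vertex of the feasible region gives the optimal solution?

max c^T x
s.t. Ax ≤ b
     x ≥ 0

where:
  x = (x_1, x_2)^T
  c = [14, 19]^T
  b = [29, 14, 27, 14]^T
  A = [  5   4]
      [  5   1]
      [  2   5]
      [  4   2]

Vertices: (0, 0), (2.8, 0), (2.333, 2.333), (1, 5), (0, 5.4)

Evaluate the objective at each vertex of the feasible region:
  z(0, 0) = 0
  z(2.8, 0) = 39.2
  z(2.333, 2.333) = 77
  z(1, 5) = 109  ←
  z(0, 5.4) = 102.6
The maximum is at x_1 = 1, x_2 = 5.

(1, 5)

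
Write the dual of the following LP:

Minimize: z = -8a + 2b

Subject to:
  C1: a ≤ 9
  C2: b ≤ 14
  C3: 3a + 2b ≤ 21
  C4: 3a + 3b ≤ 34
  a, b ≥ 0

Primal min cᵀx s.t. Ax ≤ b, x ≥ 0  →  Dual max −bᵀy s.t. Aᵀy ≥ −c, y ≥ 0.

Maximize: z = -9y1 - 14y2 - 21y3 - 34y4

Subject to:
  y1 + 3y3 + 3y4 ≥ 8
  y2 + 2y3 + 3y4 ≥ -2
  y1, y2, y3, y4 ≥ 0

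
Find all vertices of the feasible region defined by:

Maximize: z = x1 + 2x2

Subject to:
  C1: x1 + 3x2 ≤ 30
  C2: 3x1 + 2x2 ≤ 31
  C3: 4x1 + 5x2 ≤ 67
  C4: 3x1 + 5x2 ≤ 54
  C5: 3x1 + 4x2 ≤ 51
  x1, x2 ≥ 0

(0, 0), (10.33, 0), (5.222, 7.667), (3, 9), (0, 10)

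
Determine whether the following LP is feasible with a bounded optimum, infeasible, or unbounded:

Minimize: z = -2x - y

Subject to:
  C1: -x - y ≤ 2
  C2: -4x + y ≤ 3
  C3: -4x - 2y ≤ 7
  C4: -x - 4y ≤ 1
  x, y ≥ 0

Unbounded (objective can decrease without bound)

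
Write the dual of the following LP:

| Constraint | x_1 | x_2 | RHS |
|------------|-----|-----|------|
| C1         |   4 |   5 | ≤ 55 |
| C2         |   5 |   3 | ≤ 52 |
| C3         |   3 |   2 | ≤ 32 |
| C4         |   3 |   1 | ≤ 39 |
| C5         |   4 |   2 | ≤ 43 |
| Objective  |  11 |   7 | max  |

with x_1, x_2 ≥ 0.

Primal max cᵀx s.t. Ax ≤ b, x ≥ 0  →  Dual min bᵀy s.t. Aᵀy ≥ c, y ≥ 0.

Minimize: z = 55y1 + 52y2 + 32y3 + 39y4 + 43y5

Subject to:
  4y1 + 5y2 + 3y3 + 3y4 + 4y5 ≥ 11
  5y1 + 3y2 + 2y3 + y4 + 2y5 ≥ 7
  y1, y2, y3, y4, y5 ≥ 0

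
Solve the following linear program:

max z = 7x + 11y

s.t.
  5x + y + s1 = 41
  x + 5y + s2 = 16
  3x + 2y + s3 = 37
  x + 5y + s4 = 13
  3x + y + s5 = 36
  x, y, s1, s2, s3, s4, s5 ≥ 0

Evaluate the objective at each vertex of the feasible region:
  z(0, 0) = 0
  z(8.2, 0) = 57.4
  z(8, 1) = 67  ←
  z(0, 2.6) = 28.6
The maximum is at x = 8, y = 1.

x = 8, y = 1, z = 67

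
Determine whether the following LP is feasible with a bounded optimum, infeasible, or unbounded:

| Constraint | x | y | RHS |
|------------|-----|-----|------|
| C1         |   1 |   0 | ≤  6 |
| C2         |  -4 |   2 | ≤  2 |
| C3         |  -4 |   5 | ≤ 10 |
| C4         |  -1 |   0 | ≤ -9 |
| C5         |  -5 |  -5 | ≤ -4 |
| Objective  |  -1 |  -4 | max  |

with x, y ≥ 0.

Infeasible (no feasible solution exists)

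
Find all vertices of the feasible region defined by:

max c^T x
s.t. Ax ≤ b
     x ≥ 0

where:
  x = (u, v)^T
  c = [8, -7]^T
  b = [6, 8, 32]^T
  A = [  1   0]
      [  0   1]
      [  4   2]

(0, 0), (6, 0), (6, 4), (4, 8), (0, 8)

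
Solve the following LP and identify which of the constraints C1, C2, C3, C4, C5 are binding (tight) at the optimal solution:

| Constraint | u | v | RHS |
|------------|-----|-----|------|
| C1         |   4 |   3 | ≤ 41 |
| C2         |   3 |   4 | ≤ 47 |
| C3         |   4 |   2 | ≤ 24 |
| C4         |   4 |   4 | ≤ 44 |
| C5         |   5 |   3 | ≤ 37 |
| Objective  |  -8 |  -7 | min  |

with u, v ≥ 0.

At u = 1, v = 10, compute slack b - a·x for each constraint:
  C1: 41 − 34 = 7  (slack)
  C2: 47 − 43 = 4  (slack)
  C3: 24 − 24 = 0  (binding)
  C4: 44 − 44 = 0  (binding)
  C5: 37 − 35 = 2  (slack)

Optimal: u = 1, v = 10
Binding: C3, C4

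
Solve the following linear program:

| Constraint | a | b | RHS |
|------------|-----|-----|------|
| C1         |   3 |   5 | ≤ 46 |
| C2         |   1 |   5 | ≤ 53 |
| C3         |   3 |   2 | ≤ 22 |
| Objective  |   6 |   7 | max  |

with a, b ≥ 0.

Evaluate the objective at each vertex of the feasible region:
  z(0, 0) = 0
  z(7.333, 0) = 44
  z(2, 8) = 68  ←
  z(0, 9.2) = 64.4
The maximum is at a = 2, b = 8.

a = 2, b = 8, z = 68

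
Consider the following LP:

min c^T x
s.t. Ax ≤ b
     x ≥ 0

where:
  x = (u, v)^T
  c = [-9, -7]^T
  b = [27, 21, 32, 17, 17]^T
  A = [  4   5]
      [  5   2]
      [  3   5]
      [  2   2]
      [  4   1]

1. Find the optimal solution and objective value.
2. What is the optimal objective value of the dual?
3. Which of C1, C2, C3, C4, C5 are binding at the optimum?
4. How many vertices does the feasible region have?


1. u = 3, v = 3, z = -48
2. -48
3. C1, C2
4. 4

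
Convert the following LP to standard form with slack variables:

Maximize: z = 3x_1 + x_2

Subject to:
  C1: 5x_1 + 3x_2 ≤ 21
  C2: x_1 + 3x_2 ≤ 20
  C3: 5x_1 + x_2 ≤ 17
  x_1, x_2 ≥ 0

max z = 3x_1 + x_2

s.t.
  5x_1 + 3x_2 + s1 = 21
  x_1 + 3x_2 + s2 = 20
  5x_1 + x_2 + s3 = 17
  x_1, x_2, s1, s2, s3 ≥ 0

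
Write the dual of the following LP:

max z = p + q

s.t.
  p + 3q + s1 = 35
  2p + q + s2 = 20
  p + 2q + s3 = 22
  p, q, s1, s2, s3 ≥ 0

Primal max cᵀx s.t. Ax ≤ b, x ≥ 0  →  Dual min bᵀy s.t. Aᵀy ≥ c, y ≥ 0.

Minimize: z = 35y1 + 20y2 + 22y3

Subject to:
  y1 + 2y2 + y3 ≥ 1
  3y1 + y2 + 2y3 ≥ 1
  y1, y2, y3 ≥ 0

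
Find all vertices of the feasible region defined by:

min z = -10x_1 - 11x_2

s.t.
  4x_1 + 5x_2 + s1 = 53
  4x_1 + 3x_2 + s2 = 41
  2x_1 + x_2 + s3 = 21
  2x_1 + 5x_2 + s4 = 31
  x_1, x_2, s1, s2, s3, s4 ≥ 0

(0, 0), (10.25, 0), (8, 3), (0, 6.2)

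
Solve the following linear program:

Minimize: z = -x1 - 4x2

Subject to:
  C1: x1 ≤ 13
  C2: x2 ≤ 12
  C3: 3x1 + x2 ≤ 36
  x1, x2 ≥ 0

Evaluate the objective at each vertex of the feasible region:
  z(0, 0) = 0
  z(12, 0) = -12
  z(8, 12) = -56  ←
  z(0, 12) = -48
The minimum is at x1 = 8, x2 = 12.

x1 = 8, x2 = 12, z = -56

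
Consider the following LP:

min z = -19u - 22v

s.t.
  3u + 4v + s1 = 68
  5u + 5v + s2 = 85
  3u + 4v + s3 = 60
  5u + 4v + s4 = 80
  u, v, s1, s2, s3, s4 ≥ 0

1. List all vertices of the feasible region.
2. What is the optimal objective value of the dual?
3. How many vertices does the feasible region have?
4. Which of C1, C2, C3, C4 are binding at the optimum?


1. (0, 0), (16, 0), (12, 5), (8, 9), (0, 15)
2. -350
3. 5
4. C2, C3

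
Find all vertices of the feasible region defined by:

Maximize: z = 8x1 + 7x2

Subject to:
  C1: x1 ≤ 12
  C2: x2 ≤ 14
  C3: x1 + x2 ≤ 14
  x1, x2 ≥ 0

(0, 0), (12, 0), (12, 2), (0, 14)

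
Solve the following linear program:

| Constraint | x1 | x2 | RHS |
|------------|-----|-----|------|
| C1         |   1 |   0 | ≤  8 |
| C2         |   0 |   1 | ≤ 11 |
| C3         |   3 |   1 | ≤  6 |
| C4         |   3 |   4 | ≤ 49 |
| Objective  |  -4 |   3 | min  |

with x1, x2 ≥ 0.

Evaluate the objective at each vertex of the feasible region:
  z(0, 0) = 0
  z(2, 0) = -8  ←
  z(0, 6) = 18
The minimum is at x1 = 2, x2 = 0.

x1 = 2, x2 = 0, z = -8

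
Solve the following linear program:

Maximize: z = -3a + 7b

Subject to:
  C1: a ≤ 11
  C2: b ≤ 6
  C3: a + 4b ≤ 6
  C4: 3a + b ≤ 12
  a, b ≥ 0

Evaluate the objective at each vertex of the feasible region:
  z(0, 0) = 0
  z(4, 0) = -12
  z(3.818, 0.5455) = -7.636
  z(0, 1.5) = 10.5  ←
The maximum is at a = 0, b = 1.5.

a = 0, b = 1.5, z = 10.5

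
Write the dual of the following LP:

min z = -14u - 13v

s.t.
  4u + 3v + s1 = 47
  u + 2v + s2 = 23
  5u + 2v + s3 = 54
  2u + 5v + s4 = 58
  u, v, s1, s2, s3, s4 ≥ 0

Primal min cᵀx s.t. Ax ≤ b, x ≥ 0  →  Dual max −bᵀy s.t. Aᵀy ≥ −c, y ≥ 0.

Maximize: z = -47y1 - 23y2 - 54y3 - 58y4

Subject to:
  4y1 + y2 + 5y3 + 2y4 ≥ 14
  3y1 + 2y2 + 2y3 + 5y4 ≥ 13
  y1, y2, y3, y4 ≥ 0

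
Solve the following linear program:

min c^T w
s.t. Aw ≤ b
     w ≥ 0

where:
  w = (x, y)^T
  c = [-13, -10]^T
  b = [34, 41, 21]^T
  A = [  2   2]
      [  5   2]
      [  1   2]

Evaluate the objective at each vertex of the feasible region:
  z(0, 0) = 0
  z(8.2, 0) = -106.6
  z(5, 8) = -145  ←
  z(0, 10.5) = -105
The minimum is at x = 5, y = 8.

x = 5, y = 8, z = -145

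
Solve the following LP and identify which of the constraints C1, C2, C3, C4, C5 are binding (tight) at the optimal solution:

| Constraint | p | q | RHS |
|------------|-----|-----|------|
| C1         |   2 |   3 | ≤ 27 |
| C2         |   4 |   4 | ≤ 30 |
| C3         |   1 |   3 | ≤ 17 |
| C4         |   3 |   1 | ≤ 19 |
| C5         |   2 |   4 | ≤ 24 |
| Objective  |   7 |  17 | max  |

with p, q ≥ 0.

At p = 2, q = 5, compute slack b - a·x for each constraint:
  C1: 27 − 19 = 8  (slack)
  C2: 30 − 28 = 2  (slack)
  C3: 17 − 17 = 0  (binding)
  C4: 19 − 11 = 8  (slack)
  C5: 24 − 24 = 0  (binding)

Optimal: p = 2, q = 5
Binding: C3, C5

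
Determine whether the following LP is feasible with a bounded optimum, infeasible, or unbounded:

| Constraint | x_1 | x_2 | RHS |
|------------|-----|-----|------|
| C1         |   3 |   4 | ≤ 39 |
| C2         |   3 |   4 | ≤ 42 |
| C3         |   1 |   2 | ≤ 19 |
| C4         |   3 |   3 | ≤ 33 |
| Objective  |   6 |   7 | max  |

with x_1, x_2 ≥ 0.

Feasible with a bounded optimal solution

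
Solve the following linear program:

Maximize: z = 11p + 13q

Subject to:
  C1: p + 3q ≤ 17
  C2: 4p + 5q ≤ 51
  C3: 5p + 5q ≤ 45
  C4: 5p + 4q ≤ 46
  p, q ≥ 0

Evaluate the objective at each vertex of the feasible region:
  z(0, 0) = 0
  z(9, 0) = 99
  z(5, 4) = 107  ←
  z(0, 5.667) = 73.67
The maximum is at p = 5, q = 4.

p = 5, q = 4, z = 107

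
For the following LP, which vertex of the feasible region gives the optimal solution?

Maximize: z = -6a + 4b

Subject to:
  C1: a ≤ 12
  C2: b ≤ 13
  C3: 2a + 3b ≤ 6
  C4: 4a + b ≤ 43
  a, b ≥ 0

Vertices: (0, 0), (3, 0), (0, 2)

Evaluate the objective at each vertex of the feasible region:
  z(0, 0) = 0
  z(3, 0) = -18
  z(0, 2) = 8  ←
The maximum is at a = 0, b = 2.

(0, 2)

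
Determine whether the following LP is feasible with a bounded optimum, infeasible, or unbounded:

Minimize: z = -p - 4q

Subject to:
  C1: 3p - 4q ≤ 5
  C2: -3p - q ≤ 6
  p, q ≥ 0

Unbounded (objective can decrease without bound)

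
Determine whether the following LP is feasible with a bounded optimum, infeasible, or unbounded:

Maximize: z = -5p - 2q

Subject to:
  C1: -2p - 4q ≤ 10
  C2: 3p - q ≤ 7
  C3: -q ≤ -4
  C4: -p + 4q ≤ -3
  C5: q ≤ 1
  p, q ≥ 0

Infeasible (no feasible solution exists)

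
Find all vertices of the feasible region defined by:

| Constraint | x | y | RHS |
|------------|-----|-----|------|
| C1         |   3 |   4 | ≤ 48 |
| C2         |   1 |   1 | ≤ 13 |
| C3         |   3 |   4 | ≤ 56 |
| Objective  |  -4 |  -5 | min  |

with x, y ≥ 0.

(0, 0), (13, 0), (4, 9), (0, 12)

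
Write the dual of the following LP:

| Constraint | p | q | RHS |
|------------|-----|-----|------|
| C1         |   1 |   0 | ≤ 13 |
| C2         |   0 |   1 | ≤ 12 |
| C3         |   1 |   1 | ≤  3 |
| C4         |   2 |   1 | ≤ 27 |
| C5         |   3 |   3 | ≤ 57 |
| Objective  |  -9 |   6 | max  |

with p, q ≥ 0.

Primal max cᵀx s.t. Ax ≤ b, x ≥ 0  →  Dual min bᵀy s.t. Aᵀy ≥ c, y ≥ 0.

Minimize: z = 13y1 + 12y2 + 3y3 + 27y4 + 57y5

Subject to:
  y1 + y3 + 2y4 + 3y5 ≥ -9
  y2 + y3 + y4 + 3y5 ≥ 6
  y1, y2, y3, y4, y5 ≥ 0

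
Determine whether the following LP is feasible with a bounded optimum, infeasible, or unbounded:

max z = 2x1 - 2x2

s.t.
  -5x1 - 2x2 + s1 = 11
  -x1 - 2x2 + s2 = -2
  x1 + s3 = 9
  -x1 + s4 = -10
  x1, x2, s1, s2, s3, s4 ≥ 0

Infeasible (no feasible solution exists)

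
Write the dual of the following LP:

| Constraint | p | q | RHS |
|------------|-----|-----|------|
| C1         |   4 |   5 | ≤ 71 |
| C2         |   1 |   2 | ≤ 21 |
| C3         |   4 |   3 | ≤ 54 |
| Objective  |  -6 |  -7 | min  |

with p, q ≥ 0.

Primal min cᵀx s.t. Ax ≤ b, x ≥ 0  →  Dual max −bᵀy s.t. Aᵀy ≥ −c, y ≥ 0.

Maximize: z = -71y1 - 21y2 - 54y3

Subject to:
  4y1 + y2 + 4y3 ≥ 6
  5y1 + 2y2 + 3y3 ≥ 7
  y1, y2, y3 ≥ 0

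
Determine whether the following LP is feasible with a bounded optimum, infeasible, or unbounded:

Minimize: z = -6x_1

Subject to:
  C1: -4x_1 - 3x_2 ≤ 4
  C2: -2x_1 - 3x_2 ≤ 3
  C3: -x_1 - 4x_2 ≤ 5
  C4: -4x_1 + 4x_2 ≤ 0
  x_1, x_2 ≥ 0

Unbounded (objective can decrease without bound)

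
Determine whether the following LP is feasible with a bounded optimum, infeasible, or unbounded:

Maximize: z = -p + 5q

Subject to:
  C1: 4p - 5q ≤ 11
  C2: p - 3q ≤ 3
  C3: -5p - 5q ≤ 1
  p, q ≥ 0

Unbounded (objective can increase without bound)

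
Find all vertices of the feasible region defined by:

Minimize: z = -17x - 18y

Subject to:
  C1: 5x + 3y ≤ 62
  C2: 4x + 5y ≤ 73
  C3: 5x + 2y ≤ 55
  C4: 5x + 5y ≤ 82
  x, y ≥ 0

(0, 0), (11, 0), (8.2, 7), (7, 9), (0, 14.6)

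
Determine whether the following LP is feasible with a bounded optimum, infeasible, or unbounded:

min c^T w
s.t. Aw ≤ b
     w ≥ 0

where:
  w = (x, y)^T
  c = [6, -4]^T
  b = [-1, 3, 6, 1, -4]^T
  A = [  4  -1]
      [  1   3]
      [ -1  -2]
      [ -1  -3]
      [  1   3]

Infeasible (no feasible solution exists)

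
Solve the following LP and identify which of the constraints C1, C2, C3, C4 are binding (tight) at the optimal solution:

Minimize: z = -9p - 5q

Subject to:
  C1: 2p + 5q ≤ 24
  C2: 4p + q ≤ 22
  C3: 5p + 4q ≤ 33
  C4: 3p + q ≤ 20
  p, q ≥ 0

At p = 5, q = 2, compute slack b - a·x for each constraint:
  C1: 24 − 20 = 4  (slack)
  C2: 22 − 22 = 0  (binding)
  C3: 33 − 33 = 0  (binding)
  C4: 20 − 17 = 3  (slack)

Optimal: p = 5, q = 2
Binding: C2, C3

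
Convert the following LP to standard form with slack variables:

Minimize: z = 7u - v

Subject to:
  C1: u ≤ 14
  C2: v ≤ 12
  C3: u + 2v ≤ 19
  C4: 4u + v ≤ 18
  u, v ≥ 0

min z = 7u - v

s.t.
  u + s1 = 14
  v + s2 = 12
  u + 2v + s3 = 19
  4u + v + s4 = 18
  u, v, s1, s2, s3, s4 ≥ 0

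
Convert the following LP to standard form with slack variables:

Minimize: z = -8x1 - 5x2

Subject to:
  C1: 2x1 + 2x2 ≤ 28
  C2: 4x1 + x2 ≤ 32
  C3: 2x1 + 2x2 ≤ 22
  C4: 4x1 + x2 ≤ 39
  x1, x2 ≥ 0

min z = -8x1 - 5x2

s.t.
  2x1 + 2x2 + s1 = 28
  4x1 + x2 + s2 = 32
  2x1 + 2x2 + s3 = 22
  4x1 + x2 + s4 = 39
  x1, x2, s1, s2, s3, s4 ≥ 0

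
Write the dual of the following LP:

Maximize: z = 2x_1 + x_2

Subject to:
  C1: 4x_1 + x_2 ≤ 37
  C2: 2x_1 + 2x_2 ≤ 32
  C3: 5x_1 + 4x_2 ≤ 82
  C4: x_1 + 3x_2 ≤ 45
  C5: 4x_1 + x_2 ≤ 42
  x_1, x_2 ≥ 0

Primal max cᵀx s.t. Ax ≤ b, x ≥ 0  →  Dual min bᵀy s.t. Aᵀy ≥ c, y ≥ 0.

Minimize: z = 37y1 + 32y2 + 82y3 + 45y4 + 42y5

Subject to:
  4y1 + 2y2 + 5y3 + y4 + 4y5 ≥ 2
  y1 + 2y2 + 4y3 + 3y4 + y5 ≥ 1
  y1, y2, y3, y4, y5 ≥ 0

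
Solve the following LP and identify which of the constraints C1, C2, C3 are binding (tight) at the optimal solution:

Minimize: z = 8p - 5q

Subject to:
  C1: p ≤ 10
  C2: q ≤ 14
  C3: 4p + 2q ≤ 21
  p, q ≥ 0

At p = 0, q = 10.5, compute slack b - a·x for each constraint:
  C1: 10 − 0 = 10  (slack)
  C2: 14 − 10.5 = 3.5  (slack)
  C3: 21 − 21 = 0  (binding)

Optimal: p = 0, q = 10.5
Binding: C3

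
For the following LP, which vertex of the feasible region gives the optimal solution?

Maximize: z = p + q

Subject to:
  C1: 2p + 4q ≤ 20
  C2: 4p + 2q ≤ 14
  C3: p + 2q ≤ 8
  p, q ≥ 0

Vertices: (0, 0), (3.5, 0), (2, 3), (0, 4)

Evaluate the objective at each vertex of the feasible region:
  z(0, 0) = 0
  z(3.5, 0) = 3.5
  z(2, 3) = 5  ←
  z(0, 4) = 4
The maximum is at p = 2, q = 3.

(2, 3)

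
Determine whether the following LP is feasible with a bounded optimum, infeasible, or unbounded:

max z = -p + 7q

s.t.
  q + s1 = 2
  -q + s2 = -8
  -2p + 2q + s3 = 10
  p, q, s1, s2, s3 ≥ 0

Infeasible (no feasible solution exists)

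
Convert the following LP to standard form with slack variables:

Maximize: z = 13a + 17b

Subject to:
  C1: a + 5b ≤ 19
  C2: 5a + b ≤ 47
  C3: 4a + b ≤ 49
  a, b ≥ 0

max z = 13a + 17b

s.t.
  a + 5b + s1 = 19
  5a + b + s2 = 47
  4a + b + s3 = 49
  a, b, s1, s2, s3 ≥ 0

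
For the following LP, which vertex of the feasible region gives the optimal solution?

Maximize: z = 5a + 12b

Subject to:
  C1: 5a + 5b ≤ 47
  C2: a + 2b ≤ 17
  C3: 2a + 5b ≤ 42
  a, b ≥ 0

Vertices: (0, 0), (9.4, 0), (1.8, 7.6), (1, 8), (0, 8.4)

Evaluate the objective at each vertex of the feasible region:
  z(0, 0) = 0
  z(9.4, 0) = 47
  z(1.8, 7.6) = 100.2
  z(1, 8) = 101  ←
  z(0, 8.4) = 100.8
The maximum is at a = 1, b = 8.

(1, 8)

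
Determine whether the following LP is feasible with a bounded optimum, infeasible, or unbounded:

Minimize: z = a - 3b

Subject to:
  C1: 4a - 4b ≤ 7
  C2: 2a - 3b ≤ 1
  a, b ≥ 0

Unbounded (objective can decrease without bound)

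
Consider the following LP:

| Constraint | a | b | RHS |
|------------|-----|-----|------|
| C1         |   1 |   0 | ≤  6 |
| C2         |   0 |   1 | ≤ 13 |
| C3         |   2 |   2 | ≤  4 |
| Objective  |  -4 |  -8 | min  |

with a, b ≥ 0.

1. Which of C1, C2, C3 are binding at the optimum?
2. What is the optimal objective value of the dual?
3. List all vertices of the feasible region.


1. C3
2. -16
3. (0, 0), (2, 0), (0, 2)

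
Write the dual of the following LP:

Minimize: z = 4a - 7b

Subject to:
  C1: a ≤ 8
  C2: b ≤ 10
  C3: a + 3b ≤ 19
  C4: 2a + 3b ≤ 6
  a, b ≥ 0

Primal min cᵀx s.t. Ax ≤ b, x ≥ 0  →  Dual max −bᵀy s.t. Aᵀy ≥ −c, y ≥ 0.

Maximize: z = -8y1 - 10y2 - 19y3 - 6y4

Subject to:
  y1 + y3 + 2y4 ≥ -4
  y2 + 3y3 + 3y4 ≥ 7
  y1, y2, y3, y4 ≥ 0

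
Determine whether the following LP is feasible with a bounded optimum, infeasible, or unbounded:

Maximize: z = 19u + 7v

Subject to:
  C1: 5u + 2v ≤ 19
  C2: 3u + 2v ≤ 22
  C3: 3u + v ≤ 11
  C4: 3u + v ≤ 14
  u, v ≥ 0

Feasible with a bounded optimal solution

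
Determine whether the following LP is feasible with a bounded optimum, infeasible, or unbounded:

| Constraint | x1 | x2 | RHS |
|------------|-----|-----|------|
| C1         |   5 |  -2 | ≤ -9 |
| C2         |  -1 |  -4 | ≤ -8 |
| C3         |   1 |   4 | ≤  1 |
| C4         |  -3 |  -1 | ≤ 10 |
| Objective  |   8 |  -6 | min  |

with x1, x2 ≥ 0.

Infeasible (no feasible solution exists)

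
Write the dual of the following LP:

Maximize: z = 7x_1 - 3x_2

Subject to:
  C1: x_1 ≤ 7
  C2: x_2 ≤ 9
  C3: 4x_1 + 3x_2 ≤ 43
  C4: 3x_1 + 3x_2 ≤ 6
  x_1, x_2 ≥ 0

Primal max cᵀx s.t. Ax ≤ b, x ≥ 0  →  Dual min bᵀy s.t. Aᵀy ≥ c, y ≥ 0.

Minimize: z = 7y1 + 9y2 + 43y3 + 6y4

Subject to:
  y1 + 4y3 + 3y4 ≥ 7
  y2 + 3y3 + 3y4 ≥ -3
  y1, y2, y3, y4 ≥ 0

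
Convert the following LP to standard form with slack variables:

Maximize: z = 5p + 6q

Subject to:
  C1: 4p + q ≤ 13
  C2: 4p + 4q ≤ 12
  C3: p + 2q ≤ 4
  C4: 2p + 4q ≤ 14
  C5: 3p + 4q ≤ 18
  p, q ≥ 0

max z = 5p + 6q

s.t.
  4p + q + s1 = 13
  4p + 4q + s2 = 12
  p + 2q + s3 = 4
  2p + 4q + s4 = 14
  3p + 4q + s5 = 18
  p, q, s1, s2, s3, s4, s5 ≥ 0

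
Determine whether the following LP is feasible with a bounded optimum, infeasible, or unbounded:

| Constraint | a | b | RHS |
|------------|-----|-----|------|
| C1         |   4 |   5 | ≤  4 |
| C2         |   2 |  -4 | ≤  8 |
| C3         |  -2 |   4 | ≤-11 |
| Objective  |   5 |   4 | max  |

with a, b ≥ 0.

Infeasible (no feasible solution exists)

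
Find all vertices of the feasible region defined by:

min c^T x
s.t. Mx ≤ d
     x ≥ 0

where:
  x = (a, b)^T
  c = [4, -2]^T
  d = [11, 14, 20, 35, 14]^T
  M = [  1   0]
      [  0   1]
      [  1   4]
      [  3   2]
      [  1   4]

(0, 0), (11, 0), (11, 0.75), (0, 3.5)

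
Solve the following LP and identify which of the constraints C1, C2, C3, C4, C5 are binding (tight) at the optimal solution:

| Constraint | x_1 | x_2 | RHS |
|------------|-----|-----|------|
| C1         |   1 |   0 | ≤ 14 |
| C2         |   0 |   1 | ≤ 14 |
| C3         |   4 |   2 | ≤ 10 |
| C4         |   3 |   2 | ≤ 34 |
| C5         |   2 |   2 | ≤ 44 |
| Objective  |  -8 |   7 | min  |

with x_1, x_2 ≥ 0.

At x_1 = 2.5, x_2 = 0, compute slack b - a·x for each constraint:
  C1: 14 − 2.5 = 11.5  (slack)
  C2: 14 − 0 = 14  (slack)
  C3: 10 − 10 = 0  (binding)
  C4: 34 − 7.5 = 26.5  (slack)
  C5: 44 − 5 = 39  (slack)

Optimal: x_1 = 2.5, x_2 = 0
Binding: C3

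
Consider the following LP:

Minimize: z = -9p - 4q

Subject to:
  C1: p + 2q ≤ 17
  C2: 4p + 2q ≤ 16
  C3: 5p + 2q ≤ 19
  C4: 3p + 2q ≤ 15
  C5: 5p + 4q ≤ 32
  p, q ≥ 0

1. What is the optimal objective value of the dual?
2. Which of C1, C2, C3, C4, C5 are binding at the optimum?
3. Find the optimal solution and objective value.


1. -35
2. C2, C3
3. p = 3, q = 2, z = -35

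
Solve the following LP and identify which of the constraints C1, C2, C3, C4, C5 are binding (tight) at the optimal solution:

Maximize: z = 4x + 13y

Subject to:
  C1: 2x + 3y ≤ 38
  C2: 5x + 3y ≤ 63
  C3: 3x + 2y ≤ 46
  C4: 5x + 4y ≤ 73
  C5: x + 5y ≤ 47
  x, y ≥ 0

At x = 7, y = 8, compute slack b - a·x for each constraint:
  C1: 38 − 38 = 0  (binding)
  C2: 63 − 59 = 4  (slack)
  C3: 46 − 37 = 9  (slack)
  C4: 73 − 67 = 6  (slack)
  C5: 47 − 47 = 0  (binding)

Optimal: x = 7, y = 8
Binding: C1, C5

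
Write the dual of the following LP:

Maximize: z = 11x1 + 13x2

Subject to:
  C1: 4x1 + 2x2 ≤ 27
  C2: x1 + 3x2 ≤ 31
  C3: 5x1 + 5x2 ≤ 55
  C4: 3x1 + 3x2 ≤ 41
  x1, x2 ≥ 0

Primal max cᵀx s.t. Ax ≤ b, x ≥ 0  →  Dual min bᵀy s.t. Aᵀy ≥ c, y ≥ 0.

Minimize: z = 27y1 + 31y2 + 55y3 + 41y4

Subject to:
  4y1 + y2 + 5y3 + 3y4 ≥ 11
  2y1 + 3y2 + 5y3 + 3y4 ≥ 13
  y1, y2, y3, y4 ≥ 0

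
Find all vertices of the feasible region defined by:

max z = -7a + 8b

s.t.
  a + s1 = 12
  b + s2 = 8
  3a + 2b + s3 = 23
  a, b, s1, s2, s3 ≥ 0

(0, 0), (7.667, 0), (2.333, 8), (0, 8)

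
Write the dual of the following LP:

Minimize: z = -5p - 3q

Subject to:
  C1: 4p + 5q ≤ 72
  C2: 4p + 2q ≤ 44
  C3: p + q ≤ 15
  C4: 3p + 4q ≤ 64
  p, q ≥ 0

Primal min cᵀx s.t. Ax ≤ b, x ≥ 0  →  Dual max −bᵀy s.t. Aᵀy ≥ −c, y ≥ 0.

Maximize: z = -72y1 - 44y2 - 15y3 - 64y4

Subject to:
  4y1 + 4y2 + y3 + 3y4 ≥ 5
  5y1 + 2y2 + y3 + 4y4 ≥ 3
  y1, y2, y3, y4 ≥ 0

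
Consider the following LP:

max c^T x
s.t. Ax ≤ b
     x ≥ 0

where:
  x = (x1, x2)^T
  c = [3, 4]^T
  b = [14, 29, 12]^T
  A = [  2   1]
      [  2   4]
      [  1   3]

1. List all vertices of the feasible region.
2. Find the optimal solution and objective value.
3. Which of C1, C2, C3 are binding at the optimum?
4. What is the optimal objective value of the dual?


1. (0, 0), (7, 0), (6, 2), (0, 4)
2. x1 = 6, x2 = 2, z = 26
3. C1, C3
4. 26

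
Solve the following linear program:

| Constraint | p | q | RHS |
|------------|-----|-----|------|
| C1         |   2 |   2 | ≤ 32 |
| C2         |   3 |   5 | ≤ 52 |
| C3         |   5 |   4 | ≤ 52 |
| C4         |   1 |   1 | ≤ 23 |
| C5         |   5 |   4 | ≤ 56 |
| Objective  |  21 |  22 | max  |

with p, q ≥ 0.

Evaluate the objective at each vertex of the feasible region:
  z(0, 0) = 0
  z(10.4, 0) = 218.4
  z(4, 8) = 260  ←
  z(0, 10.4) = 228.8
The maximum is at p = 4, q = 8.

p = 4, q = 8, z = 260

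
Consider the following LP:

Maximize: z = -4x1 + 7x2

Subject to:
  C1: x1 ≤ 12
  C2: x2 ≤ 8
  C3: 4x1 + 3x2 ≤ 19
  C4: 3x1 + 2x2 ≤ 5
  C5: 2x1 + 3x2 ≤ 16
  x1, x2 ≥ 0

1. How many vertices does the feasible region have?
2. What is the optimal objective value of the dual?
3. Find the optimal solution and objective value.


1. 3
2. 17.5
3. x1 = 0, x2 = 2.5, z = 17.5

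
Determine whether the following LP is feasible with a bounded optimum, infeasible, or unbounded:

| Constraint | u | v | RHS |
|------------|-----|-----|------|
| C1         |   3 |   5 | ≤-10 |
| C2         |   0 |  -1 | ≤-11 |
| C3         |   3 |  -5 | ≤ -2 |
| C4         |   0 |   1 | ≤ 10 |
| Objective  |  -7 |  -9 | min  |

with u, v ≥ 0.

Infeasible (no feasible solution exists)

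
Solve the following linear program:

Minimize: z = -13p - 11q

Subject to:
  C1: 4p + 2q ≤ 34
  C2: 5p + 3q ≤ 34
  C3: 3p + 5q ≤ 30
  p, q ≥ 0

Evaluate the objective at each vertex of the feasible region:
  z(0, 0) = 0
  z(6.8, 0) = -88.4
  z(5, 3) = -98  ←
  z(0, 6) = -66
The minimum is at p = 5, q = 3.

p = 5, q = 3, z = -98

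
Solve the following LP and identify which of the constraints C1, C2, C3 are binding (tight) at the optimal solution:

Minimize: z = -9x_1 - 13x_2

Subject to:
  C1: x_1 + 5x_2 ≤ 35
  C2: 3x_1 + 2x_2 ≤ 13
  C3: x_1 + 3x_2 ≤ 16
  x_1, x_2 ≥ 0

At x_1 = 1, x_2 = 5, compute slack b - a·x for each constraint:
  C1: 35 − 26 = 9  (slack)
  C2: 13 − 13 = 0  (binding)
  C3: 16 − 16 = 0  (binding)

Optimal: x_1 = 1, x_2 = 5
Binding: C2, C3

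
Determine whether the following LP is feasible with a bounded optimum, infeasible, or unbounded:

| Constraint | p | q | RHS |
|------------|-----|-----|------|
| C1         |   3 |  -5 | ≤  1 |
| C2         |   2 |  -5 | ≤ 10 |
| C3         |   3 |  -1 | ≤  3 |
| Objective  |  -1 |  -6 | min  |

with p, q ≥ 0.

Unbounded (objective can decrease without bound)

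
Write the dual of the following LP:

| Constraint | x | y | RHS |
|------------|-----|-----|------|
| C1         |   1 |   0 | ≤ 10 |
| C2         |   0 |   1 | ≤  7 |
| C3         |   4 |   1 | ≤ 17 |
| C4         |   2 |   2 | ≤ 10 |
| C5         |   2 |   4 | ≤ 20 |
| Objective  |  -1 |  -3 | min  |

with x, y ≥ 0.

Primal min cᵀx s.t. Ax ≤ b, x ≥ 0  →  Dual max −bᵀy s.t. Aᵀy ≥ −c, y ≥ 0.

Maximize: z = -10y1 - 7y2 - 17y3 - 10y4 - 20y5

Subject to:
  y1 + 4y3 + 2y4 + 2y5 ≥ 1
  y2 + y3 + 2y4 + 4y5 ≥ 3
  y1, y2, y3, y4, y5 ≥ 0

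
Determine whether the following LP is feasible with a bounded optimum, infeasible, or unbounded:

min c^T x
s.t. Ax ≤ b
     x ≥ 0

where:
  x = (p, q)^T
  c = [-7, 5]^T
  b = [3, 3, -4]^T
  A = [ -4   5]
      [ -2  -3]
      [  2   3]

Infeasible (no feasible solution exists)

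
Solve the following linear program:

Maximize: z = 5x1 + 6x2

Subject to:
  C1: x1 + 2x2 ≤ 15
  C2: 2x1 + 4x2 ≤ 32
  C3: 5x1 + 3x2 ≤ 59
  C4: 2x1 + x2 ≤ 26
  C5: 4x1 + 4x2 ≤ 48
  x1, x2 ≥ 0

Evaluate the objective at each vertex of the feasible region:
  z(0, 0) = 0
  z(11.8, 0) = 59
  z(11.5, 0.5) = 60.5
  z(9, 3) = 63  ←
  z(0, 7.5) = 45
The maximum is at x1 = 9, x2 = 3.

x1 = 9, x2 = 3, z = 63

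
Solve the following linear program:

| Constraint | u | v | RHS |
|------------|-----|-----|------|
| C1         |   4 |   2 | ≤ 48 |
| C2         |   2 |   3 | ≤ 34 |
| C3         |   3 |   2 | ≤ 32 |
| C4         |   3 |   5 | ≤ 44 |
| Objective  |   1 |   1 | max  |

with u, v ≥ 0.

Evaluate the objective at each vertex of the feasible region:
  z(0, 0) = 0
  z(10.67, 0) = 10.67
  z(8, 4) = 12  ←
  z(0, 8.8) = 8.8
The maximum is at u = 8, v = 4.

u = 8, v = 4, z = 12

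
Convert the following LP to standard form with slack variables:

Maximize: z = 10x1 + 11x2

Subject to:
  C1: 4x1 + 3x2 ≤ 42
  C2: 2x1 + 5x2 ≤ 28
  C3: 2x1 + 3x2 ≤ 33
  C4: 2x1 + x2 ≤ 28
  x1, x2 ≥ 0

max z = 10x1 + 11x2

s.t.
  4x1 + 3x2 + s1 = 42
  2x1 + 5x2 + s2 = 28
  2x1 + 3x2 + s3 = 33
  2x1 + x2 + s4 = 28
  x1, x2, s1, s2, s3, s4 ≥ 0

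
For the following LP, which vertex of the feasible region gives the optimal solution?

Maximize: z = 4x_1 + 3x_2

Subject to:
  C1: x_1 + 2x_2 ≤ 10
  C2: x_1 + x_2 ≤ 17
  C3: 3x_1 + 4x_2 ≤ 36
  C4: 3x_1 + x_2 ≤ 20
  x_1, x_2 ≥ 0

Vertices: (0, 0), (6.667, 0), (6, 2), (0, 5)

Evaluate the objective at each vertex of the feasible region:
  z(0, 0) = 0
  z(6.667, 0) = 26.67
  z(6, 2) = 30  ←
  z(0, 5) = 15
The maximum is at x_1 = 6, x_2 = 2.

(6, 2)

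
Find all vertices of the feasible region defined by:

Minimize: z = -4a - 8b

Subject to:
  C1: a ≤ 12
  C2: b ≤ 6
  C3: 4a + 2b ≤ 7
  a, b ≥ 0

(0, 0), (1.75, 0), (0, 3.5)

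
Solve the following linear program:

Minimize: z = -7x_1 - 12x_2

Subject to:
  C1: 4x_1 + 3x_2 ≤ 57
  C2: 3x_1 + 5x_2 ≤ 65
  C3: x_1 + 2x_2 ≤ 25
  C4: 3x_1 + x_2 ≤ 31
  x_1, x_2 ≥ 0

Evaluate the objective at each vertex of the feasible region:
  z(0, 0) = 0
  z(10.33, 0) = -72.33
  z(7.5, 8.5) = -154.5
  z(5, 10) = -155  ←
  z(0, 12.5) = -150
The minimum is at x_1 = 5, x_2 = 10.

x_1 = 5, x_2 = 10, z = -155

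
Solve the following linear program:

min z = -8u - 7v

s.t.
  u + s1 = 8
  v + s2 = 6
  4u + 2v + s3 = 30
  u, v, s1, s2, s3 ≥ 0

Evaluate the objective at each vertex of the feasible region:
  z(0, 0) = 0
  z(7.5, 0) = -60
  z(4.5, 6) = -78  ←
  z(0, 6) = -42
The minimum is at u = 4.5, v = 6.

u = 4.5, v = 6, z = -78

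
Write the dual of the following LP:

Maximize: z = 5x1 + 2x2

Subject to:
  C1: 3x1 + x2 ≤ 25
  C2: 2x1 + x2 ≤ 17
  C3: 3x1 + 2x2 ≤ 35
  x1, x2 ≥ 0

Primal max cᵀx s.t. Ax ≤ b, x ≥ 0  →  Dual min bᵀy s.t. Aᵀy ≥ c, y ≥ 0.

Minimize: z = 25y1 + 17y2 + 35y3

Subject to:
  3y1 + 2y2 + 3y3 ≥ 5
  y1 + y2 + 2y3 ≥ 2
  y1, y2, y3 ≥ 0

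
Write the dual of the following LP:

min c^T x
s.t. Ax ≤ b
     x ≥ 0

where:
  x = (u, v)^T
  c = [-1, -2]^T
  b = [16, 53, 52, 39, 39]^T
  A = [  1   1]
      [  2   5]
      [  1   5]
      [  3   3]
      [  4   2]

Primal min cᵀx s.t. Ax ≤ b, x ≥ 0  →  Dual max −bᵀy s.t. Aᵀy ≥ −c, y ≥ 0.

Maximize: z = -16y1 - 53y2 - 52y3 - 39y4 - 39y5

Subject to:
  y1 + 2y2 + y3 + 3y4 + 4y5 ≥ 1
  y1 + 5y2 + 5y3 + 3y4 + 2y5 ≥ 2
  y1, y2, y3, y4, y5 ≥ 0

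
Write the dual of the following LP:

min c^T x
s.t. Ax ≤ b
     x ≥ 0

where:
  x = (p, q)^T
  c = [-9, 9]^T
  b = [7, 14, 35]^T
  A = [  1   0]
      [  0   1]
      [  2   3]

Primal min cᵀx s.t. Ax ≤ b, x ≥ 0  →  Dual max −bᵀy s.t. Aᵀy ≥ −c, y ≥ 0.

Maximize: z = -7y1 - 14y2 - 35y3

Subject to:
  y1 + 2y3 ≥ 9
  y2 + 3y3 ≥ -9
  y1, y2, y3 ≥ 0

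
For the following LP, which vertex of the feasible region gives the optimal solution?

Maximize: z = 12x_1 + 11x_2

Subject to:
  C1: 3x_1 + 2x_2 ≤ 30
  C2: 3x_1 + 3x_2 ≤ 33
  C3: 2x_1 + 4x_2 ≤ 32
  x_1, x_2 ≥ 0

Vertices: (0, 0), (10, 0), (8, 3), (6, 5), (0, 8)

Evaluate the objective at each vertex of the feasible region:
  z(0, 0) = 0
  z(10, 0) = 120
  z(8, 3) = 129  ←
  z(6, 5) = 127
  z(0, 8) = 88
The maximum is at x_1 = 8, x_2 = 3.

(8, 3)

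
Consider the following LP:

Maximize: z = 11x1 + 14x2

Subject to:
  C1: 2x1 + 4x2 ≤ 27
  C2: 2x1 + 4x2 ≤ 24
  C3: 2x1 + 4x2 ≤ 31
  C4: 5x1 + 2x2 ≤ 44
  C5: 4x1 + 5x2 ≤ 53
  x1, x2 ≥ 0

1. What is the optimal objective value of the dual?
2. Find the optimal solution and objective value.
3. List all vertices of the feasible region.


1. 116
2. x1 = 8, x2 = 2, z = 116
3. (0, 0), (8.8, 0), (8, 2), (0, 6)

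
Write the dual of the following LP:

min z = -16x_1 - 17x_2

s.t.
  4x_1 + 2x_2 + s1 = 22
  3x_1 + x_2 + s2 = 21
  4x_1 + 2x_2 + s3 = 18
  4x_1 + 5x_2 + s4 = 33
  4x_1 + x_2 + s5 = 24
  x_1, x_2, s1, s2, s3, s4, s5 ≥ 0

Primal min cᵀx s.t. Ax ≤ b, x ≥ 0  →  Dual max −bᵀy s.t. Aᵀy ≥ −c, y ≥ 0.

Maximize: z = -22y1 - 21y2 - 18y3 - 33y4 - 24y5

Subject to:
  4y1 + 3y2 + 4y3 + 4y4 + 4y5 ≥ 16
  2y1 + y2 + 2y3 + 5y4 + y5 ≥ 17
  y1, y2, y3, y4, y5 ≥ 0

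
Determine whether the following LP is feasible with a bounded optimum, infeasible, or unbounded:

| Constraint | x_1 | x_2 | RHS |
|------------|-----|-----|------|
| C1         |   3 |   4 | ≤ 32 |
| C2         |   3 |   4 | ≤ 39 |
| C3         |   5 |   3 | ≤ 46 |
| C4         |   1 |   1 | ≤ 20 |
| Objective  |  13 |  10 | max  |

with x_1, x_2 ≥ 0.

Feasible with a bounded optimal solution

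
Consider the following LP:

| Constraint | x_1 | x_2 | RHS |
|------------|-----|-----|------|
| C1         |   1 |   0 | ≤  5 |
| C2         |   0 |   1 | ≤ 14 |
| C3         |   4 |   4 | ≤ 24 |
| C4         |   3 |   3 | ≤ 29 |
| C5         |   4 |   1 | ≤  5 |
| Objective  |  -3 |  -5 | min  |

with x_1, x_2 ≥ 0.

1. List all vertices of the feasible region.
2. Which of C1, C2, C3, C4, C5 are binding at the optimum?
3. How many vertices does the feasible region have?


1. (0, 0), (1.25, 0), (0, 5)
2. C5
3. 3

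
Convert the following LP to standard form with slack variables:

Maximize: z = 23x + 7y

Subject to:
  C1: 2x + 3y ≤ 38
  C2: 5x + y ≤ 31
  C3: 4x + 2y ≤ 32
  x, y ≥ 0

max z = 23x + 7y

s.t.
  2x + 3y + s1 = 38
  5x + y + s2 = 31
  4x + 2y + s3 = 32
  x, y, s1, s2, s3 ≥ 0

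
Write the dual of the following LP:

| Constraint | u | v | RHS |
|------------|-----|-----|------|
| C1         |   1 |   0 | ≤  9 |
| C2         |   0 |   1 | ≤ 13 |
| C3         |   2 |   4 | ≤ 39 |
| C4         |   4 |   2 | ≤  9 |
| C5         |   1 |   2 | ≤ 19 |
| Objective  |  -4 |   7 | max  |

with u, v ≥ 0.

Primal max cᵀx s.t. Ax ≤ b, x ≥ 0  →  Dual min bᵀy s.t. Aᵀy ≥ c, y ≥ 0.

Minimize: z = 9y1 + 13y2 + 39y3 + 9y4 + 19y5

Subject to:
  y1 + 2y3 + 4y4 + y5 ≥ -4
  y2 + 4y3 + 2y4 + 2y5 ≥ 7
  y1, y2, y3, y4, y5 ≥ 0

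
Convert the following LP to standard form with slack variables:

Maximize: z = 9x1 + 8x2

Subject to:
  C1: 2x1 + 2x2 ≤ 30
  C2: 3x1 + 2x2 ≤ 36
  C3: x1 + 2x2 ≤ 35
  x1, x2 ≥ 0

max z = 9x1 + 8x2

s.t.
  2x1 + 2x2 + s1 = 30
  3x1 + 2x2 + s2 = 36
  x1 + 2x2 + s3 = 35
  x1, x2, s1, s2, s3 ≥ 0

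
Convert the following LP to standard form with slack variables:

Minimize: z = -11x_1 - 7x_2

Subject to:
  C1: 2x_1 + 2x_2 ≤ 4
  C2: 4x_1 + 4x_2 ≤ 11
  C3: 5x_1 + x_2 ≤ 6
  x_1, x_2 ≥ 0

min z = -11x_1 - 7x_2

s.t.
  2x_1 + 2x_2 + s1 = 4
  4x_1 + 4x_2 + s2 = 11
  5x_1 + x_2 + s3 = 6
  x_1, x_2, s1, s2, s3 ≥ 0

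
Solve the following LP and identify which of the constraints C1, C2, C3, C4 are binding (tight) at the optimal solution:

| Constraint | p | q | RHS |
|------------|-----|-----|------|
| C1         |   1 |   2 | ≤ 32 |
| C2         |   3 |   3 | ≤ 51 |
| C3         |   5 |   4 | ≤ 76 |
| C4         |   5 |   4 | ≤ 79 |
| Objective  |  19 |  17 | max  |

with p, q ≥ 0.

At p = 8, q = 9, compute slack b - a·x for each constraint:
  C1: 32 − 26 = 6  (slack)
  C2: 51 − 51 = 0  (binding)
  C3: 76 − 76 = 0  (binding)
  C4: 79 − 76 = 3  (slack)

Optimal: p = 8, q = 9
Binding: C2, C3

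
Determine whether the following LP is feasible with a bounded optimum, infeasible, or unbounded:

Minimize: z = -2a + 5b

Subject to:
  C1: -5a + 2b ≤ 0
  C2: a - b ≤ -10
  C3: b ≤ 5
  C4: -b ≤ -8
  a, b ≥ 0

Infeasible (no feasible solution exists)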